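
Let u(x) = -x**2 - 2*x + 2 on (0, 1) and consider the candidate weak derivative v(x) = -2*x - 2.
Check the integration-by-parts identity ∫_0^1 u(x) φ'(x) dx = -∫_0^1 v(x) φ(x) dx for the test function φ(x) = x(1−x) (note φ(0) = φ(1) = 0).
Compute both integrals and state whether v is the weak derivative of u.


LHS = 1/2, RHS = 1/2. Yes, v = u' weakly.

u(x) = -x**2 - 2*x + 2, classical derivative u'(x) = -2*x - 2.
φ(x) = x(1−x), so φ'(x) = 1 - 2*x.
Note φ(0) = φ(1) = 0, so the boundary term u·φ vanishes.
LHS = ∫_0^1 u(x) φ'(x) dx = ∫_0^1 (2*x^3 + 3*x^2 - 6*x + 2) dx. Term by term:
  ∫_0^1 2*x^3 dx = 1/2;  ∫_0^1 3*x^2 dx = 1;  ∫_0^1 -6*x dx = -3;
  ∫_0^1 2 dx = 2.
Sum: 1/2 + 1 − 3 + 2 = 1/2.
So LHS = 1/2.
∫_0^1 v(x) φ(x) dx = ∫_0^1 (2*x^3 - 2*x) dx. Term by term:
  ∫_0^1 2*x^3 dx = 1/2;  ∫_0^1 -2*x dx = -1.
Sum: 1/2 − 1 = -1/2.
So RHS = -∫_0^1 v(x) φ(x) dx = 1/2.
LHS = RHS, so the identity holds for this test φ.
Moreover u is smooth here and v(x) = u'(x) = -2*x - 2 pointwise, so the identity holds for every test function. Hence v is the weak derivative of u.


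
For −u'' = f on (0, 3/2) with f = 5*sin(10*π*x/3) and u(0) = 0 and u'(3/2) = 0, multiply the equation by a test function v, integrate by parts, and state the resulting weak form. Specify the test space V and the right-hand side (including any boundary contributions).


V = {v ∈ H^1(0, 3/2) : v(0) = 0} (test functions vanish at x = 0 where u is specified); weak form: ∫_0^3/2 u'v' dx = ∫_0^3/2 (5*sin(10*π*x/3)) v dx for all v ∈ V.

Multiply both sides by a test function v and integrate from 0 to 3/2:
  ∫_0^3/2 −u''(x) v(x) dx = ∫_0^3/2 f(x) v(x) dx.
Integrate the LHS by parts once:
  ∫_0^3/2 −u'' v dx = −[u'(x) v(x)]_0^3/2 + ∫_0^3/2 u'(x) v'(x) dx.
Thus ∫_0^3/2 u'(x) v'(x) dx = ∫_0^3/2 f(x) v(x) dx + [u'(x) v(x)]_0^3/2.
Choose V so that boundary terms are either known or forced to vanish.
Mixed BC: u(0) = 0 (Dirichlet) and u'(3/2) = 0 (Neumann). Define V = {v ∈ H^1(0, 3/2) : v(0) = 0}. Then [u' v]_0^3/2 = u'(3/2)·v(3/2) − u'(0)·0 = 0.
Weak formulation: find u (satisfying any essential BC) such that ∫_0^3/2 u'(x) v'(x) dx = ∫_0^3/2 f v dx for all v ∈ V (Dirichlet at 0 absorbed into V; the Neumann datum at x = 3/2 is zero, so no boundary term remains).
Substituting f(x) = 5*sin(10*π*x/3), the right-hand side is ∫_0^3/2 (5*sin(10*π*x/3)) v dx.


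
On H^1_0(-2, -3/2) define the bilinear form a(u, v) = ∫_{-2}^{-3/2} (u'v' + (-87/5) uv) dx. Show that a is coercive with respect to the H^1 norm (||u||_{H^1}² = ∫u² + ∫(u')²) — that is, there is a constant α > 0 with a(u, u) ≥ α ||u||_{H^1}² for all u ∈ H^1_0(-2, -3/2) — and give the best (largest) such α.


α = (-87 + 20*π^2)/(5*(1 + 4*π^2))

Coercivity of a(·,·) on H^1_0(-2, -3/2) means a(u, u) ≥ α ||u||_{H^1}² for every u ∈ H^1_0.
The interval has length L = 1/2, and Poincaré/coercivity depend only on L. Here a(u, u) = ∫(u')² + (-87/5)·∫u².
Here c = -87/5 < 0 with |c| < (π/L)² = 4*π^2, so coercivity still holds. The condition a(u,u) ≥ α||u||_{H^1}² reads (1−α)∫(u')² ≥ (α−c)∫u². Any admissible α is ≤ 1 (rapidly oscillating u have ∫u²/∫(u')² → 0), and α = 1 would force 0 ≥ (1−c)∫u², impossible since c < 1; so 1−α > 0. By the sharp Poincaré inequality on H^1_0 of an interval of length L, ∫(u')² ≥ (π/L)²∫u² with equality for the first sine mode sin(π(x−x₀)/L) (x₀ the left endpoint), so the inequality holds for all u iff (1−α)(π/L)² ≥ α − c, i.e. α ≤ ((π/L)² + c)/((π/L)² + 1) = (1 + c(L/π)²)/(1 + (L/π)²). (Direct route, valid since c ≤ 0: Poincaré gives c∫u² ≥ c(L/π)²∫(u')², so a(u,u) ≥ (1 + c(L/π)²)∫(u')², while ||u||_{H^1}² ≤ (1 + (L/π)²)∫(u')²; dividing yields the same α.) With (π/L)² = 4*π^2 and c = -87/5, the largest admissible constant is α = ((π/L)² + c)/((π/L)² + 1).
Simplifying, α = (-87 + 20*π^2)/(5*(1 + 4*π^2)).


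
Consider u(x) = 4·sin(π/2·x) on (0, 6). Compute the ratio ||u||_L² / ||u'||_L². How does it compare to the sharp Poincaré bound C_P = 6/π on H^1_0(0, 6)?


||u||_L² / ||u'||_L² = 2/π < C_P = 6/π.

u(x) = 4·sin(π/2·x), so u'(x) = 2*π*cos(π*x/2).
Writing u(x) = A·sin(kπx/L) with A = 4 and k = 3, use ∫_0^L sin²(kπx/L) dx = L/2 and ∫_0^L cos²(kπx/L) dx = L/2.
u² = 16·sin²(π/2·x) and (u')² = 4*π^2·cos²(π/2·x), and each of sin², cos² integrates to L/2 = 3 over (0, 6).
∫_0^6 u² dx = 48, so ||u||_L² = 4*sqrt(3).
∫_0^6 (u')² dx = 12*π^2, so ||u'||_L² = 2*sqrt(3)*π.
Ratio ||u||_L² / ||u'||_L² = 2/π.
Sharp Poincaré constant on H^1_0(0, 6) is C_P = L/π = 6/π, achieved by sin(π/6·x).
This is the k = 3 harmonic; the ratio L/(kπ) is strictly less than C_P = L/π, consistent with the sharp inequality ||u||_L² ≤ C_P ||u'||_L².


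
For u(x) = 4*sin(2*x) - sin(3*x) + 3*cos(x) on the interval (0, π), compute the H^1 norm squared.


||u||_{H^1(0,π)}^2 = 64 + 54*π

u'(x) = -3*sin(x) + 8*cos(2*x) - 3*cos(3*x).
Expand u² and (u')² and integrate term by term on (0, π), using: for integers n ≥ 1, ∫_0^π sin²(nx) dx = ∫_0^π cos²(nx) dx = π/2; for n ≠ n', ∫_0^π sin(nx)sin(n'x) dx = ∫_0^π cos(nx)cos(n'x) dx = 0; and by product-to-sum, ∫_0^π sin(nx)cos(n'x) dx = ½∫_0^π [sin((n+n')x) + sin((n−n')x)] dx, which is 0 when n+n' is even and 2n/(n²−n'²) when n+n' is odd (it need not vanish on (0, π)).
  u² squared terms: (-1)²·∫sin(3x)² dx = 1·π/2 = π/2;  (3)²·∫cos(x)² dx = 9·π/2 = 9*π/2;  (4)²·∫sin(2x)² dx = 16·π/2 = 8*π.
  u² cross terms: 2·(-1)·(3)·∫sin(3x)·cos(x) dx = -6·(0) = 0;  2·(-1)·(4)·∫sin(3x)·sin(2x) dx = -8·(0) = 0;  2·(3)·(4)·∫cos(x)·sin(2x) dx = 24·(4/3) = 32.
  So ∫_0^π u² dx = π/2 + 9*π/2 + 8*π + 0 + 0 + 32 = 32 + 13*π.
  (u')² squared terms: (-3)²·∫cos(3x)² dx = 9·π/2 = 9*π/2;  (-3)²·∫sin(x)² dx = 9·π/2 = 9*π/2;  (8)²·∫cos(2x)² dx = 64·π/2 = 32*π.
  (u')² cross terms: 2·(-3)·(-3)·∫cos(3x)·sin(x) dx = 18·(0) = 0;  2·(-3)·(8)·∫cos(3x)·cos(2x) dx = -48·(0) = 0;  2·(-3)·(8)·∫sin(x)·cos(2x) dx = -48·(-2/3) = 32.
  So ∫_0^π (u')² dx = 9*π/2 + 9*π/2 + 32*π + 0 + 0 + 32 = 32 + 41*π.
||u||_{H^1}^2 = (32 + 13*π) + (32 + 41*π) = 64 + 54*π.


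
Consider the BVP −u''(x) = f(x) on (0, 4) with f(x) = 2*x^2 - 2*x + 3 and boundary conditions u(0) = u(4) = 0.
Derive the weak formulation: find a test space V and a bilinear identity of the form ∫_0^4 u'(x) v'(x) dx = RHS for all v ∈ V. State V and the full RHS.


V = H^1_0(0, 4) (so v(0) = v(4) = 0); weak form: ∫_0^4 u'v' dx = ∫_0^4 (2*x^2 - 2*x + 3) v dx for all v ∈ V.

Multiply both sides by a test function v and integrate from 0 to 4:
  ∫_0^4 −u''(x) v(x) dx = ∫_0^4 f(x) v(x) dx.
Integrate the LHS by parts once:
  ∫_0^4 −u'' v dx = −[u'(x) v(x)]_0^4 + ∫_0^4 u'(x) v'(x) dx.
Thus ∫_0^4 u'(x) v'(x) dx = ∫_0^4 f(x) v(x) dx + [u'(x) v(x)]_0^4.
Choose V so that boundary terms are either known or forced to vanish.
u is Dirichlet: u(0) = u(4) = 0. Let V = H^1_0(0, 4); then v(0) = v(4) = 0, and [u' v]_0^4 = 0.
Weak formulation: find u (satisfying any essential BC) such that ∫_0^4 u'(x) v'(x) dx = ∫_0^4 f v dx for all v ∈ V.
Substituting f(x) = 2*x^2 - 2*x + 3, the right-hand side is ∫_0^4 (2*x^2 - 2*x + 3) v dx.


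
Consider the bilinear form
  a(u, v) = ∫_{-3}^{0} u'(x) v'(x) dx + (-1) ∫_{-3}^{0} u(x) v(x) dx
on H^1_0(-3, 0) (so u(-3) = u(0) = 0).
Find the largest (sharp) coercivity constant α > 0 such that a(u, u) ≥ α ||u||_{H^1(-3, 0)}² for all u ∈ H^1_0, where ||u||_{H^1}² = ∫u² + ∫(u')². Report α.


α = (-9 + π^2)/(9 + π^2)

Coercivity of a(·,·) on H^1_0(-3, 0) means a(u, u) ≥ α ||u||_{H^1}² for every u ∈ H^1_0.
The interval has length L = 3, and Poincaré/coercivity depend only on L. Here a(u, u) = ∫(u')² + (-1)·∫u².
Here c = -1 < 0 with |c| < (π/L)² = π^2/9, so coercivity still holds. The condition a(u,u) ≥ α||u||_{H^1}² reads (1−α)∫(u')² ≥ (α−c)∫u². Any admissible α is ≤ 1 (rapidly oscillating u have ∫u²/∫(u')² → 0), and α = 1 would force 0 ≥ (1−c)∫u², impossible since c < 1; so 1−α > 0. By the sharp Poincaré inequality on H^1_0 of an interval of length L, ∫(u')² ≥ (π/L)²∫u² with equality for the first sine mode sin(π(x−x₀)/L) (x₀ the left endpoint), so the inequality holds for all u iff (1−α)(π/L)² ≥ α − c, i.e. α ≤ ((π/L)² + c)/((π/L)² + 1) = (1 + c(L/π)²)/(1 + (L/π)²). (Direct route, valid since c ≤ 0: Poincaré gives c∫u² ≥ c(L/π)²∫(u')², so a(u,u) ≥ (1 + c(L/π)²)∫(u')², while ||u||_{H^1}² ≤ (1 + (L/π)²)∫(u')²; dividing yields the same α.) With (π/L)² = π^2/9 and c = -1, the largest admissible constant is α = ((π/L)² + c)/((π/L)² + 1).
Simplifying, α = (-9 + π^2)/(9 + π^2).


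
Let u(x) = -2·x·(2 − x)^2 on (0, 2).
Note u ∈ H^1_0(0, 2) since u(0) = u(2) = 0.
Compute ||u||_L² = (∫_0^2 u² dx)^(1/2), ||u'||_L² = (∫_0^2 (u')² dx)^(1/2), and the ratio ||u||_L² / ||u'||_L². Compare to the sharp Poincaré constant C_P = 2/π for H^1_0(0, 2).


||u||_L² / ||u'||_L² = sqrt(14)/7 < C_P = 2/π.

u(x) = -2·x·(2 − x)^2, so u'(x) = 2*(2 - 3*x)*(x - 2).
u(x) = -2·x·(2 − x)^2 vanishes at x = 0 and x = 2, so u ∈ H^1_0(0, 2). Differentiate via the product rule and integrate the resulting polynomials term by term.
  ∫_0^2 u² dx = ∫_0^2 (4*x^6 - 32*x^5 + 96*x^4 - 128*x^3 + 64*x^2) dx. Term by term:
    ∫_0^2 4*x^6 dx = 512/7;  ∫_0^2 -32*x^5 dx = -1024/3;  ∫_0^2 96*x^4 dx = 3072/5;
    ∫_0^2 -128*x^3 dx = -512;  ∫_0^2 64*x^2 dx = 512/3.
  Sum: 512/7 − 1024/3 + 3072/5 − 512 + 512/3 = 512/105.
  ∫_0^2 (u')² dx = ∫_0^2 (36*x^4 - 192*x^3 + 352*x^2 - 256*x + 64) dx. Term by term:
    ∫_0^2 36*x^4 dx = 1152/5;  ∫_0^2 -192*x^3 dx = -768;  ∫_0^2 352*x^2 dx = 2816/3;
    ∫_0^2 -256*x dx = -512;  ∫_0^2 64 dx = 128.
  Sum: 1152/5 − 768 + 2816/3 − 512 + 128 = 256/15.
∫_0^2 u² dx = 512/105, so ||u||_L² = 16*sqrt(210)/105.
∫_0^2 (u')² dx = 256/15, so ||u'||_L² = 16*sqrt(15)/15.
Ratio ||u||_L² / ||u'||_L² = sqrt(14)/7.
Sharp Poincaré constant on H^1_0(0, 2) is C_P = L/π = 2/π, achieved by sin(π/2·x).
A polynomial bump cannot attain the sharp Poincaré constant (only the first sine eigenfunction does), so the ratio is strictly less than C_P, consistent with ||u||_L² ≤ C_P ||u'||_L².


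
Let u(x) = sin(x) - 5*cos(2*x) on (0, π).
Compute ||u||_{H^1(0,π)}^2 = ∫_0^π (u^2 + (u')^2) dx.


||u||_{H^1(0,π)}^2 = 100/3 + 127*π/2

u'(x) = 10*sin(2*x) + cos(x).
Expand u² and (u')² and integrate term by term on (0, π), using: for integers n ≥ 1, ∫_0^π sin²(nx) dx = ∫_0^π cos²(nx) dx = π/2; for n ≠ n', ∫_0^π sin(nx)sin(n'x) dx = ∫_0^π cos(nx)cos(n'x) dx = 0; and by product-to-sum, ∫_0^π sin(nx)cos(n'x) dx = ½∫_0^π [sin((n+n')x) + sin((n−n')x)] dx, which is 0 when n+n' is even and 2n/(n²−n'²) when n+n' is odd (it need not vanish on (0, π)).
  u² squared terms: (-5)²·∫cos(2x)² dx = 25·π/2 = 25*π/2;  (1)²·∫sin(x)² dx = 1·π/2 = π/2.
  u² cross terms: 2·(-5)·(1)·∫cos(2x)·sin(x) dx = -10·(-2/3) = 20/3.
  So ∫_0^π u² dx = 25*π/2 + π/2 + 20/3 = 20/3 + 13*π.
  (u')² squared terms: (10)²·∫sin(2x)² dx = 100·π/2 = 50*π;  (1)²·∫cos(x)² dx = 1·π/2 = π/2.
  (u')² cross terms: 2·(10)·(1)·∫sin(2x)·cos(x) dx = 20·(4/3) = 80/3.
  So ∫_0^π (u')² dx = 50*π + π/2 + 80/3 = 80/3 + 101*π/2.
||u||_{H^1}^2 = (20/3 + 13*π) + (80/3 + 101*π/2) = 100/3 + 127*π/2.


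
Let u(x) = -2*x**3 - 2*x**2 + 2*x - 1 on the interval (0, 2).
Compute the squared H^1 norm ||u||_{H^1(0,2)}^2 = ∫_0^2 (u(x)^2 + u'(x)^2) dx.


||u||_{H^1}^2 = 53474/105

The H^1 norm (squared) on an interval (0, L) is
  ||u||_{H^1}^2 = ∫_0^L u(x)^2 dx + ∫_0^L u'(x)^2 dx.
Compute u'(x) = -6*x**2 - 4*x + 2.
Then u(x)^2 = 4*x**6 + 8*x**5 - 4*x**4 - 4*x**3 + 8*x**2 - 4*x + 1 and u'(x)^2 = 36*x**4 + 48*x**3 - 8*x**2 - 16*x + 4.
Integrate each monomial from 0 to 2 using ∫_0^2 c·x^n dx = c·2^(n+1)/(n+1):
  ∫_0^2 u(x)^2 dx = ∫_0^2 (4*x^6 + 8*x^5 - 4*x^4 - 4*x^3 + 8*x^2 - 4*x + 1) dx. Term by term:
    ∫_0^2 4*x^6 dx = 512/7;  ∫_0^2 8*x^5 dx = 256/3;  ∫_0^2 -4*x^4 dx = -128/5;
    ∫_0^2 -4*x^3 dx = -16;  ∫_0^2 8*x^2 dx = 64/3;  ∫_0^2 -4*x dx = -8;
    ∫_0^2 1 dx = 2.
  Sum: 512/7 + 256/3 − 128/5 − 16 + 64/3 − 8 + 2 = 13882/105.
  ∫_0^2 u'(x)^2 dx = ∫_0^2 (36*x^4 + 48*x^3 - 8*x^2 - 16*x + 4) dx. Term by term:
    ∫_0^2 36*x^4 dx = 1152/5;  ∫_0^2 48*x^3 dx = 192;  ∫_0^2 -8*x^2 dx = -64/3;
    ∫_0^2 -16*x dx = -32;  ∫_0^2 4 dx = 8.
  Sum: 1152/5 + 192 − 64/3 − 32 + 8 = 5656/15.
Adding: ||u||_{H^1}^2 = 13882/105 + 5656/15 = 53474/105.


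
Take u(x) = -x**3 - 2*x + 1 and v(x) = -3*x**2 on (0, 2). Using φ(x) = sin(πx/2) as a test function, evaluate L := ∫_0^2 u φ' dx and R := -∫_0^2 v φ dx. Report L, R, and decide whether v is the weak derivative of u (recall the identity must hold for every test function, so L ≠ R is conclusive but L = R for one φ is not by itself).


LHS = -96/π^3 + 32/π, RHS = -96/π^3 + 24/π. No, v is not the weak derivative of u.

u(x) = -x**3 - 2*x + 1, classical derivative u'(x) = -3*x**2 - 2.
φ(x) = sin(πx/2), so φ'(x) = π*cos(π*x/2)/2.
Note φ(0) = φ(2) = 0, so the boundary term u·φ vanishes.
LHS = ∫_0^2 u(x) φ'(x) dx = ∫_0^2 (-π*x^3*cos(π*x/2)/2 - π*x*cos(π*x/2) + π*cos(π*x/2)/2) dx. Term by term:
  ∫_0^2 π*cos(π*x/2)/2 dx = 0;  ∫_0^2 -π*x*cos(π*x/2) dx = 8/π;  ∫_0^2 -π*x^3*cos(π*x/2)/2 dx = -96/π^3 + 24/π.
Sum: 0 + 8/π + -96/π^3 + 24/π = -96/π^3 + 32/π.
So LHS = -96/π^3 + 32/π.
∫_0^2 v(x) φ(x) dx = ∫_0^2 (-3*x^2*sin(π*x/2)) dx. Term by term:
  ∫_0^2 -3*x^2*sin(π*x/2) dx = -24/π + 96/π^3.
So RHS = -∫_0^2 v(x) φ(x) dx = -96/π^3 + 24/π.
LHS − RHS = 8/π ≠ 0, so the identity fails.
(For a valid weak derivative the identity must hold for EVERY test function, in particular this one. The failure shows v is NOT the weak derivative of u.)
Correct weak derivative would be u'(x) = -3*x**2 - 2.


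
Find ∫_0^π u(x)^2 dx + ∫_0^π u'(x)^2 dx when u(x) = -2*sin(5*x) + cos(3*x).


||u||_{H^1(0,π)}^2 = 57*π

u'(x) = -3*sin(3*x) - 10*cos(5*x).
Expand u² and (u')² and integrate term by term on (0, π), using: for integers n ≥ 1, ∫_0^π sin²(nx) dx = ∫_0^π cos²(nx) dx = π/2; for n ≠ n', ∫_0^π sin(nx)sin(n'x) dx = ∫_0^π cos(nx)cos(n'x) dx = 0; and by product-to-sum, ∫_0^π sin(nx)cos(n'x) dx = ½∫_0^π [sin((n+n')x) + sin((n−n')x)] dx, which is 0 when n+n' is even and 2n/(n²−n'²) when n+n' is odd (it need not vanish on (0, π)).
  u² squared terms: (-2)²·∫sin(5x)² dx = 4·π/2 = 2*π;  (1)²·∫cos(3x)² dx = 1·π/2 = π/2.
  u² cross terms: 2·(-2)·(1)·∫sin(5x)·cos(3x) dx = -4·(0) = 0.
  So ∫_0^π u² dx = 2*π + π/2 + 0 = 5*π/2.
  (u')² squared terms: (-10)²·∫cos(5x)² dx = 100·π/2 = 50*π;  (-3)²·∫sin(3x)² dx = 9·π/2 = 9*π/2.
  (u')² cross terms: 2·(-10)·(-3)·∫cos(5x)·sin(3x) dx = 60·(0) = 0.
  So ∫_0^π (u')² dx = 50*π + 9*π/2 + 0 = 109*π/2.
||u||_{H^1}^2 = (5*π/2) + (109*π/2) = 57*π.


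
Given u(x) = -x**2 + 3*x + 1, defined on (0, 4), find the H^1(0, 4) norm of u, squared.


||u||_{H^1}^2 = 712/15

The H^1 norm (squared) on an interval (0, L) is
  ||u||_{H^1}^2 = ∫_0^L u(x)^2 dx + ∫_0^L u'(x)^2 dx.
Compute u'(x) = 3 - 2*x.
Then u(x)^2 = x**4 - 6*x**3 + 7*x**2 + 6*x + 1 and u'(x)^2 = 4*x**2 - 12*x + 9.
Integrate each monomial from 0 to 4 using ∫_0^4 c·x^n dx = c·4^(n+1)/(n+1):
  ∫_0^4 u(x)^2 dx = ∫_0^4 (x^4 - 6*x^3 + 7*x^2 + 6*x + 1) dx. Term by term:
    ∫_0^4 x^4 dx = 1024/5;  ∫_0^4 -6*x^3 dx = -384;  ∫_0^4 7*x^2 dx = 448/3;
    ∫_0^4 6*x dx = 48;  ∫_0^4 1 dx = 4.
  Sum: 1024/5 − 384 + 448/3 + 48 + 4 = 332/15.
  ∫_0^4 u'(x)^2 dx = ∫_0^4 (4*x^2 - 12*x + 9) dx. Term by term:
    ∫_0^4 4*x^2 dx = 256/3;  ∫_0^4 -12*x dx = -96;  ∫_0^4 9 dx = 36.
  Sum: 256/3 − 96 + 36 = 76/3.
Adding: ||u||_{H^1}^2 = 332/15 + 76/3 = 712/15.


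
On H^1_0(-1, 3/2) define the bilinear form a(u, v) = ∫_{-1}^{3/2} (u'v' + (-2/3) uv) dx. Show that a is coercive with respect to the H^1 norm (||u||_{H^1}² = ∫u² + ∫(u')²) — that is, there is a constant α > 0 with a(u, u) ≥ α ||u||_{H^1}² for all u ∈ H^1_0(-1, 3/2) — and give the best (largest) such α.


α = 2*(-25 + 6*π^2)/(3*(25 + 4*π^2))

Coercivity of a(·,·) on H^1_0(-1, 3/2) means a(u, u) ≥ α ||u||_{H^1}² for every u ∈ H^1_0.
The interval has length L = 5/2, and Poincaré/coercivity depend only on L. Here a(u, u) = ∫(u')² + (-2/3)·∫u².
Here c = -2/3 < 0 with |c| < (π/L)² = 4*π^2/25, so coercivity still holds. The condition a(u,u) ≥ α||u||_{H^1}² reads (1−α)∫(u')² ≥ (α−c)∫u². Any admissible α is ≤ 1 (rapidly oscillating u have ∫u²/∫(u')² → 0), and α = 1 would force 0 ≥ (1−c)∫u², impossible since c < 1; so 1−α > 0. By the sharp Poincaré inequality on H^1_0 of an interval of length L, ∫(u')² ≥ (π/L)²∫u² with equality for the first sine mode sin(π(x−x₀)/L) (x₀ the left endpoint), so the inequality holds for all u iff (1−α)(π/L)² ≥ α − c, i.e. α ≤ ((π/L)² + c)/((π/L)² + 1) = (1 + c(L/π)²)/(1 + (L/π)²). (Direct route, valid since c ≤ 0: Poincaré gives c∫u² ≥ c(L/π)²∫(u')², so a(u,u) ≥ (1 + c(L/π)²)∫(u')², while ||u||_{H^1}² ≤ (1 + (L/π)²)∫(u')²; dividing yields the same α.) With (π/L)² = 4*π^2/25 and c = -2/3, the largest admissible constant is α = ((π/L)² + c)/((π/L)² + 1).
Simplifying, α = 2*(-25 + 6*π^2)/(3*(25 + 4*π^2)).


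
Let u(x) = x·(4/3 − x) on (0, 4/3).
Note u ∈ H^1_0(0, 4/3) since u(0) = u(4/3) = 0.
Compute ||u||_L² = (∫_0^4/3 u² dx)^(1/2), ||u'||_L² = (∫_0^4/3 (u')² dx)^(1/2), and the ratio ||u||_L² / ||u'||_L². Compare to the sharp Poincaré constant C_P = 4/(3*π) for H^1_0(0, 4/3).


||u||_L² / ||u'||_L² = 2*sqrt(10)/15 < C_P = 4/(3*π).

u(x) = x·(4/3 − x), so u'(x) = 4/3 - 2*x.
u(x) = x·(4/3 − x) vanishes at x = 0 and x = 4/3, so u ∈ H^1_0(0, 4/3). Differentiate via the product rule and integrate the resulting polynomials term by term.
  ∫_0^4/3 u² dx = ∫_0^4/3 (x^4 - 8*x^3/3 + 16*x^2/9) dx. Term by term:
    ∫_0^4/3 x^4 dx = 1024/1215;  ∫_0^4/3 -8*x^3/3 dx = -512/243;  ∫_0^4/3 16*x^2/9 dx = 1024/729.
  Sum: 1024/1215 − 512/243 + 1024/729 = 512/3645.
  ∫_0^4/3 (u')² dx = ∫_0^4/3 (4*x^2 - 16*x/3 + 16/9) dx. Term by term:
    ∫_0^4/3 4*x^2 dx = 256/81;  ∫_0^4/3 -16*x/3 dx = -128/27;  ∫_0^4/3 16/9 dx = 64/27.
  Sum: 256/81 − 128/27 + 64/27 = 64/81.
∫_0^4/3 u² dx = 512/3645, so ||u||_L² = 16*sqrt(10)/135.
∫_0^4/3 (u')² dx = 64/81, so ||u'||_L² = 8/9.
Ratio ||u||_L² / ||u'||_L² = 2*sqrt(10)/15.
Sharp Poincaré constant on H^1_0(0, 4/3) is C_P = L/π = 4/(3*π), achieved by sin(3*π/4·x).
A polynomial bump cannot attain the sharp Poincaré constant (only the first sine eigenfunction does), so the ratio is strictly less than C_P, consistent with ||u||_L² ≤ C_P ||u'||_L².


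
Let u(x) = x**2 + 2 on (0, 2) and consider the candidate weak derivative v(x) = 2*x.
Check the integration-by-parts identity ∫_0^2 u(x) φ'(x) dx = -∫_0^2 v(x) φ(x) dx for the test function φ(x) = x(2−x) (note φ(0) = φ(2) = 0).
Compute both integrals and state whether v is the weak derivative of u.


LHS = -8/3, RHS = -8/3. Yes, v = u' weakly.

u(x) = x**2 + 2, classical derivative u'(x) = 2*x.
φ(x) = x(2−x), so φ'(x) = 2 - 2*x.
Note φ(0) = φ(2) = 0, so the boundary term u·φ vanishes.
LHS = ∫_0^2 u(x) φ'(x) dx = ∫_0^2 (-2*x^3 + 2*x^2 - 4*x + 4) dx. Term by term:
  ∫_0^2 -2*x^3 dx = -8;  ∫_0^2 2*x^2 dx = 16/3;  ∫_0^2 -4*x dx = -8;
  ∫_0^2 4 dx = 8.
Sum: -8 + 16/3 − 8 + 8 = -8/3.
So LHS = -8/3.
∫_0^2 v(x) φ(x) dx = ∫_0^2 (-2*x^3 + 4*x^2) dx. Term by term:
  ∫_0^2 -2*x^3 dx = -8;  ∫_0^2 4*x^2 dx = 32/3.
Sum: -8 + 32/3 = 8/3.
So RHS = -∫_0^2 v(x) φ(x) dx = -8/3.
LHS = RHS, so the identity holds for this test φ.
Moreover u is smooth here and v(x) = u'(x) = 2*x pointwise, so the identity holds for every test function. Hence v is the weak derivative of u.


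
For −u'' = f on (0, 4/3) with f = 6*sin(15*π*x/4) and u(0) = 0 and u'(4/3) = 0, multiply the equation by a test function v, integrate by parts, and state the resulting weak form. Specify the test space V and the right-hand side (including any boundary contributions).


V = {v ∈ H^1(0, 4/3) : v(0) = 0} (test functions vanish at x = 0 where u is specified); weak form: ∫_0^4/3 u'v' dx = ∫_0^4/3 (6*sin(15*π*x/4)) v dx for all v ∈ V.

Multiply both sides by a test function v and integrate from 0 to 4/3:
  ∫_0^4/3 −u''(x) v(x) dx = ∫_0^4/3 f(x) v(x) dx.
Integrate the LHS by parts once:
  ∫_0^4/3 −u'' v dx = −[u'(x) v(x)]_0^4/3 + ∫_0^4/3 u'(x) v'(x) dx.
Thus ∫_0^4/3 u'(x) v'(x) dx = ∫_0^4/3 f(x) v(x) dx + [u'(x) v(x)]_0^4/3.
Choose V so that boundary terms are either known or forced to vanish.
Mixed BC: u(0) = 0 (Dirichlet) and u'(4/3) = 0 (Neumann). Define V = {v ∈ H^1(0, 4/3) : v(0) = 0}. Then [u' v]_0^4/3 = u'(4/3)·v(4/3) − u'(0)·0 = 0.
Weak formulation: find u (satisfying any essential BC) such that ∫_0^4/3 u'(x) v'(x) dx = ∫_0^4/3 f v dx for all v ∈ V (Dirichlet at 0 absorbed into V; the Neumann datum at x = 4/3 is zero, so no boundary term remains).
Substituting f(x) = 6*sin(15*π*x/4), the right-hand side is ∫_0^4/3 (6*sin(15*π*x/4)) v dx.


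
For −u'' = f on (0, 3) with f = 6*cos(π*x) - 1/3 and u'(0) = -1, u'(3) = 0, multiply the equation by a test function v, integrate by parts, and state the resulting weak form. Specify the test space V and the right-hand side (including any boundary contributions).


V = H^1(0, 3) (v unrestricted at boundary; u is determined up to an additive constant); weak form: ∫_0^3 u'v' dx = ∫_0^3 (6*cos(π*x) - 1/3) v dx + v(0) for all v ∈ V.

Multiply both sides by a test function v and integrate from 0 to 3:
  ∫_0^3 −u''(x) v(x) dx = ∫_0^3 f(x) v(x) dx.
Integrate the LHS by parts once:
  ∫_0^3 −u'' v dx = −[u'(x) v(x)]_0^3 + ∫_0^3 u'(x) v'(x) dx.
Thus ∫_0^3 u'(x) v'(x) dx = ∫_0^3 f(x) v(x) dx + [u'(x) v(x)]_0^3.
Choose V so that boundary terms are either known or forced to vanish.
u has inhomogeneous Neumann u'(0) = -1, u'(3) = 0. [u' v]_0^3 = (0)·v(3) − (-1)·v(0) = v(0). Take V = H^1(0, 3); boundary term becomes part of RHS.
Weak formulation: find u (satisfying any essential BC) such that ∫_0^3 u'(x) v'(x) dx = ∫_0^3 f v dx + v(0) for all v ∈ V (Neumann data are natural BCs: they enter the RHS as boundary terms).
Substituting f(x) = 6*cos(π*x) - 1/3, the right-hand side is ∫_0^3 (6*cos(π*x) - 1/3) v dx + v(0).
Compatibility check (pure Neumann): taking v ≡ 1 ∈ V gives 0 = ∫_0^3 f dx + (0) − (-1), i.e. ∫_0^3 f dx must equal u'(0) − u'(3) = -1. Indeed ∫_0^3 (6*cos(π*x) - 1/3) dx = -1, so the data are compatible. The solution is then unique only up to an additive constant (fix it e.g. by requiring ∫_0^3 u dx = 0).


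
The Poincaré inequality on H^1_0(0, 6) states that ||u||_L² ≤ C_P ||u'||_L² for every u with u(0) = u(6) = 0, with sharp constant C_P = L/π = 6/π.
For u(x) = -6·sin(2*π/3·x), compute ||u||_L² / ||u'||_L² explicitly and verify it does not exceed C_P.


||u||_L² / ||u'||_L² = 3/(2*π) < C_P = 6/π.

u(x) = -6·sin(2*π/3·x), so u'(x) = -4*π*cos(2*π*x/3).
Writing u(x) = A·sin(kπx/L) with A = -6 and k = 4, use ∫_0^L sin²(kπx/L) dx = L/2 and ∫_0^L cos²(kπx/L) dx = L/2.
u² = 36·sin²(2*π/3·x) and (u')² = 16*π^2·cos²(2*π/3·x), and each of sin², cos² integrates to L/2 = 3 over (0, 6).
∫_0^6 u² dx = 108, so ||u||_L² = 6*sqrt(3).
∫_0^6 (u')² dx = 48*π^2, so ||u'||_L² = 4*sqrt(3)*π.
Ratio ||u||_L² / ||u'||_L² = 3/(2*π).
Sharp Poincaré constant on H^1_0(0, 6) is C_P = L/π = 6/π, achieved by sin(π/6·x).
This is the k = 4 harmonic; the ratio L/(kπ) is strictly less than C_P = L/π, consistent with the sharp inequality ||u||_L² ≤ C_P ||u'||_L².


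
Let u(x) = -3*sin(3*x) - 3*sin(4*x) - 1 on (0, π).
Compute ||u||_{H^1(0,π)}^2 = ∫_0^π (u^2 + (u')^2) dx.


||u||_{H^1(0,π)}^2 = 4 + 245*π/2

u'(x) = -9*cos(3*x) - 12*cos(4*x).
Expand u² and (u')² and integrate term by term on (0, π), using: for integers n ≥ 1, ∫_0^π sin²(nx) dx = ∫_0^π cos²(nx) dx = π/2; for n ≠ n', ∫_0^π sin(nx)sin(n'x) dx = ∫_0^π cos(nx)cos(n'x) dx = 0; and by product-to-sum, ∫_0^π sin(nx)cos(n'x) dx = ½∫_0^π [sin((n+n')x) + sin((n−n')x)] dx, which is 0 when n+n' is even and 2n/(n²−n'²) when n+n' is odd (it need not vanish on (0, π)). For the constant mode: ∫_0^π 1 dx = π, ∫_0^π cos(nx) dx = 0, ∫_0^π sin(nx) dx = (1−(−1)^n)/n.
  u² squared terms: (-1)²·∫1 dx = 1·π = π;  (-3)²·∫sin(3x)² dx = 9·π/2 = 9*π/2;  (-3)²·∫sin(4x)² dx = 9·π/2 = 9*π/2.
  u² cross terms: 2·(-1)·(-3)·∫1·sin(3x) dx = 6·(2/3) = 4;  2·(-1)·(-3)·∫1·sin(4x) dx = 6·(0) = 0;  2·(-3)·(-3)·∫sin(3x)·sin(4x) dx = 18·(0) = 0.
  So ∫_0^π u² dx = π + 9*π/2 + 9*π/2 + 4 + 0 + 0 = 4 + 10*π.
  (u')² squared terms: (-12)²·∫cos(4x)² dx = 144·π/2 = 72*π;  (-9)²·∫cos(3x)² dx = 81·π/2 = 81*π/2.
  (u')² cross terms: 2·(-12)·(-9)·∫cos(4x)·cos(3x) dx = 216·(0) = 0.
  So ∫_0^π (u')² dx = 72*π + 81*π/2 + 0 = 225*π/2.
||u||_{H^1}^2 = (4 + 10*π) + (225*π/2) = 4 + 245*π/2.


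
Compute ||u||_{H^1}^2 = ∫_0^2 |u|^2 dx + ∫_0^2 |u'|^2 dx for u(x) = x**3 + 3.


||u||_{H^1}^2 = 4126/35

The H^1 norm (squared) on an interval (0, L) is
  ||u||_{H^1}^2 = ∫_0^L u(x)^2 dx + ∫_0^L u'(x)^2 dx.
Compute u'(x) = 3*x**2.
Then u(x)^2 = x**6 + 6*x**3 + 9 and u'(x)^2 = 9*x**4.
Integrate each monomial from 0 to 2 using ∫_0^2 c·x^n dx = c·2^(n+1)/(n+1):
  ∫_0^2 u(x)^2 dx = ∫_0^2 (x^6 + 6*x^3 + 9) dx. Term by term:
    ∫_0^2 x^6 dx = 128/7;  ∫_0^2 6*x^3 dx = 24;  ∫_0^2 9 dx = 18.
  Sum: 128/7 + 24 + 18 = 422/7.
  ∫_0^2 u'(x)^2 dx = ∫_0^2 (9*x^4) dx. Term by term:
    ∫_0^2 9*x^4 dx = 288/5.
Adding: ||u||_{H^1}^2 = 422/7 + 288/5 = 4126/35.


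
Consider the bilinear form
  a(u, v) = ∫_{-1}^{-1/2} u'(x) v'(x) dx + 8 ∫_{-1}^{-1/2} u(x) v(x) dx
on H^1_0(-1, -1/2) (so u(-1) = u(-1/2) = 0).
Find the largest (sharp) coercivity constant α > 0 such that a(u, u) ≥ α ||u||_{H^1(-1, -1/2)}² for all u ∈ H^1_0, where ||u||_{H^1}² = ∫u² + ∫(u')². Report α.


α = 1

Coercivity of a(·,·) on H^1_0(-1, -1/2) means a(u, u) ≥ α ||u||_{H^1}² for every u ∈ H^1_0.
The interval has length L = 1/2, and Poincaré/coercivity depend only on L. Here a(u, u) = ∫(u')² + (8)·∫u².
Here c = 8 ≥ 1, so a(u,u) = ∫(u')² + c∫u² ≥ ∫(u')² + ∫u² = ||u||_{H^1}², i.e. α = 1 works. No larger α is possible: a(u,u) ≥ α||u||_{H^1}² means (1−α)∫(u')² ≥ (α−c)∫u², and for the modes u_n = sin(nπ(x−x₀)/L) (x₀ the left endpoint) one has ∫u_n²/∫(u_n')² = (L/(nπ))² → 0, so a(u_n,u_n)/||u_n||_{H^1}² → 1. Hence the optimal constant is α = 1.
Therefore α = 1.


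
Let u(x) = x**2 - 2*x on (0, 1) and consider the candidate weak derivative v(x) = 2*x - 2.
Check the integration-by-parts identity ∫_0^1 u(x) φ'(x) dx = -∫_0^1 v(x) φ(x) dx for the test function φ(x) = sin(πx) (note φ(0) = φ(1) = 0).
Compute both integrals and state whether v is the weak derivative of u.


LHS = 2/π, RHS = 2/π. Yes, v = u' weakly.

u(x) = x**2 - 2*x, classical derivative u'(x) = 2*x - 2.
φ(x) = sin(πx), so φ'(x) = π*cos(π*x).
Note φ(0) = φ(1) = 0, so the boundary term u·φ vanishes.
LHS = ∫_0^1 u(x) φ'(x) dx = ∫_0^1 (π*x^2*cos(π*x) - 2*π*x*cos(π*x)) dx. Term by term:
  ∫_0^1 π*x^2*cos(π*x) dx = -2/π;  ∫_0^1 -2*π*x*cos(π*x) dx = 4/π.
Sum: -2/π + 4/π = 2/π.
So LHS = 2/π.
∫_0^1 v(x) φ(x) dx = ∫_0^1 (2*x*sin(π*x) - 2*sin(π*x)) dx. Term by term:
  ∫_0^1 -2*sin(π*x) dx = -4/π;  ∫_0^1 2*x*sin(π*x) dx = 2/π.
Sum: -4/π + 2/π = -2/π.
So RHS = -∫_0^1 v(x) φ(x) dx = 2/π.
LHS = RHS, so the identity holds for this test φ.
Moreover u is smooth here and v(x) = u'(x) = 2*x - 2 pointwise, so the identity holds for every test function. Hence v is the weak derivative of u.


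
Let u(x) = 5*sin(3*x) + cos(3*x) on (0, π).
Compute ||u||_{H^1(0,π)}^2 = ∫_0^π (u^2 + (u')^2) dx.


||u||_{H^1(0,π)}^2 = 130*π

u'(x) = -3*sin(3*x) + 15*cos(3*x).
Expand u² and (u')² and integrate term by term on (0, π), using: for integers n ≥ 1, ∫_0^π sin²(nx) dx = ∫_0^π cos²(nx) dx = π/2; for n ≠ n', ∫_0^π sin(nx)sin(n'x) dx = ∫_0^π cos(nx)cos(n'x) dx = 0; and by product-to-sum, ∫_0^π sin(nx)cos(n'x) dx = ½∫_0^π [sin((n+n')x) + sin((n−n')x)] dx, which is 0 when n+n' is even and 2n/(n²−n'²) when n+n' is odd (it need not vanish on (0, π)).
  u² squared terms: (5)²·∫sin(3x)² dx = 25·π/2 = 25*π/2;  (1)²·∫cos(3x)² dx = 1·π/2 = π/2.
  u² cross terms: 2·(5)·(1)·∫sin(3x)·cos(3x) dx = 10·(0) = 0.
  So ∫_0^π u² dx = 25*π/2 + π/2 + 0 = 13*π.
  (u')² squared terms: (-3)²·∫sin(3x)² dx = 9·π/2 = 9*π/2;  (15)²·∫cos(3x)² dx = 225·π/2 = 225*π/2.
  (u')² cross terms: 2·(-3)·(15)·∫sin(3x)·cos(3x) dx = -90·(0) = 0.
  So ∫_0^π (u')² dx = 9*π/2 + 225*π/2 + 0 = 117*π.
||u||_{H^1}^2 = (13*π) + (117*π) = 130*π.


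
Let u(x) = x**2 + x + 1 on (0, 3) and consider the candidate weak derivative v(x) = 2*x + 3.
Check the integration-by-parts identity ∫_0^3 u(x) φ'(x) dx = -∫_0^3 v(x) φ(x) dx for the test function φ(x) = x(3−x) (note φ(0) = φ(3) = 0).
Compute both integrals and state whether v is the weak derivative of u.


LHS = -18, RHS = -27. No, v is not the weak derivative of u.

u(x) = x**2 + x + 1, classical derivative u'(x) = 2*x + 1.
φ(x) = x(3−x), so φ'(x) = 3 - 2*x.
Note φ(0) = φ(3) = 0, so the boundary term u·φ vanishes.
LHS = ∫_0^3 u(x) φ'(x) dx = ∫_0^3 (-2*x^3 + x^2 + x + 3) dx. Term by term:
  ∫_0^3 -2*x^3 dx = -81/2;  ∫_0^3 x^2 dx = 9;  ∫_0^3 x dx = 9/2;
  ∫_0^3 3 dx = 9.
Sum: -81/2 + 9 + 9/2 + 9 = -18.
So LHS = -18.
∫_0^3 v(x) φ(x) dx = ∫_0^3 (-2*x^3 + 3*x^2 + 9*x) dx. Term by term:
  ∫_0^3 -2*x^3 dx = -81/2;  ∫_0^3 3*x^2 dx = 27;  ∫_0^3 9*x dx = 81/2.
Sum: -81/2 + 27 + 81/2 = 27.
So RHS = -∫_0^3 v(x) φ(x) dx = -27.
LHS − RHS = 9 ≠ 0, so the identity fails.
(For a valid weak derivative the identity must hold for EVERY test function, in particular this one. The failure shows v is NOT the weak derivative of u.)
Correct weak derivative would be u'(x) = 2*x + 1.


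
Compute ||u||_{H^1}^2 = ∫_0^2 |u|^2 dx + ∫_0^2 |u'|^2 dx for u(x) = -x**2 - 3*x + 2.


||u||_{H^1}^2 = 402/5

The H^1 norm (squared) on an interval (0, L) is
  ||u||_{H^1}^2 = ∫_0^L u(x)^2 dx + ∫_0^L u'(x)^2 dx.
Compute u'(x) = -2*x - 3.
Then u(x)^2 = x**4 + 6*x**3 + 5*x**2 - 12*x + 4 and u'(x)^2 = 4*x**2 + 12*x + 9.
Integrate each monomial from 0 to 2 using ∫_0^2 c·x^n dx = c·2^(n+1)/(n+1):
  ∫_0^2 u(x)^2 dx = ∫_0^2 (x^4 + 6*x^3 + 5*x^2 - 12*x + 4) dx. Term by term:
    ∫_0^2 x^4 dx = 32/5;  ∫_0^2 6*x^3 dx = 24;  ∫_0^2 5*x^2 dx = 40/3;
    ∫_0^2 -12*x dx = -24;  ∫_0^2 4 dx = 8.
  Sum: 32/5 + 24 + 40/3 − 24 + 8 = 416/15.
  ∫_0^2 u'(x)^2 dx = ∫_0^2 (4*x^2 + 12*x + 9) dx. Term by term:
    ∫_0^2 4*x^2 dx = 32/3;  ∫_0^2 12*x dx = 24;  ∫_0^2 9 dx = 18.
  Sum: 32/3 + 24 + 18 = 158/3.
Adding: ||u||_{H^1}^2 = 416/15 + 158/3 = 402/5.


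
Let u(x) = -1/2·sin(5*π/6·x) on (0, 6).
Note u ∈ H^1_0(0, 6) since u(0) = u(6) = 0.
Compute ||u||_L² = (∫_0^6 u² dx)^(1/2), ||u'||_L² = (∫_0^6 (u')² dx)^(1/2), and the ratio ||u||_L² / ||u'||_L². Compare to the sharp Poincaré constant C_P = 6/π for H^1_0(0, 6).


||u||_L² / ||u'||_L² = 6/(5*π) < C_P = 6/π.

u(x) = -1/2·sin(5*π/6·x), so u'(x) = -5*π*cos(5*π*x/6)/12.
Writing u(x) = A·sin(kπx/L) with A = -1/2 and k = 5, use ∫_0^L sin²(kπx/L) dx = L/2 and ∫_0^L cos²(kπx/L) dx = L/2.
u² = 1/4·sin²(5*π/6·x) and (u')² = 25*π^2/144·cos²(5*π/6·x), and each of sin², cos² integrates to L/2 = 3 over (0, 6).
∫_0^6 u² dx = 3/4, so ||u||_L² = sqrt(3)/2.
∫_0^6 (u')² dx = 25*π^2/48, so ||u'||_L² = 5*sqrt(3)*π/12.
Ratio ||u||_L² / ||u'||_L² = 6/(5*π).
Sharp Poincaré constant on H^1_0(0, 6) is C_P = L/π = 6/π, achieved by sin(π/6·x).
This is the k = 5 harmonic; the ratio L/(kπ) is strictly less than C_P = L/π, consistent with the sharp inequality ||u||_L² ≤ C_P ||u'||_L².


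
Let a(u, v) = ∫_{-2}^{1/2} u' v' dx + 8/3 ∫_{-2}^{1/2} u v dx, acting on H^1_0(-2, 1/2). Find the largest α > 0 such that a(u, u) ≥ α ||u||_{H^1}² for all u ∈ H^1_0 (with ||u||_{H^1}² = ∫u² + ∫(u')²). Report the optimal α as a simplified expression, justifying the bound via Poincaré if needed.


α = 1

Coercivity of a(·,·) on H^1_0(-2, 1/2) means a(u, u) ≥ α ||u||_{H^1}² for every u ∈ H^1_0.
The interval has length L = 5/2, and Poincaré/coercivity depend only on L. Here a(u, u) = ∫(u')² + (8/3)·∫u².
Here c = 8/3 ≥ 1, so a(u,u) = ∫(u')² + c∫u² ≥ ∫(u')² + ∫u² = ||u||_{H^1}², i.e. α = 1 works. No larger α is possible: a(u,u) ≥ α||u||_{H^1}² means (1−α)∫(u')² ≥ (α−c)∫u², and for the modes u_n = sin(nπ(x−x₀)/L) (x₀ the left endpoint) one has ∫u_n²/∫(u_n')² = (L/(nπ))² → 0, so a(u_n,u_n)/||u_n||_{H^1}² → 1. Hence the optimal constant is α = 1.
Therefore α = 1.


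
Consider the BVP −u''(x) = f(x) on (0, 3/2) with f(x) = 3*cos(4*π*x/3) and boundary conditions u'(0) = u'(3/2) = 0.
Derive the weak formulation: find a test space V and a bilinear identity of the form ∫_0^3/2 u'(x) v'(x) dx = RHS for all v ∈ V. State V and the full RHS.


V = H^1(0, 3/2) (no boundary constraint on v; u is determined up to an additive constant); weak form: ∫_0^3/2 u'v' dx = ∫_0^3/2 (3*cos(4*π*x/3)) v dx for all v ∈ V.

Multiply both sides by a test function v and integrate from 0 to 3/2:
  ∫_0^3/2 −u''(x) v(x) dx = ∫_0^3/2 f(x) v(x) dx.
Integrate the LHS by parts once:
  ∫_0^3/2 −u'' v dx = −[u'(x) v(x)]_0^3/2 + ∫_0^3/2 u'(x) v'(x) dx.
Thus ∫_0^3/2 u'(x) v'(x) dx = ∫_0^3/2 f(x) v(x) dx + [u'(x) v(x)]_0^3/2.
Choose V so that boundary terms are either known or forced to vanish.
u has homogeneous Neumann: u'(0) = u'(3/2) = 0. So [u' v]_0^3/2 = 0·v(3/2) − 0·v(0) = 0 for any v; take V = H^1(0, 3/2).
Weak formulation: find u (satisfying any essential BC) such that ∫_0^3/2 u'(x) v'(x) dx = ∫_0^3/2 f v dx for all v ∈ V (homogeneous Neumann, so boundary terms vanish).
Substituting f(x) = 3*cos(4*π*x/3), the right-hand side is ∫_0^3/2 (3*cos(4*π*x/3)) v dx.
Compatibility check (pure Neumann): taking v ≡ 1 ∈ V gives 0 = ∫_0^3/2 f dx + (0) − (0), i.e. ∫_0^3/2 f dx must equal u'(0) − u'(3/2) = 0. Indeed ∫_0^3/2 (3*cos(4*π*x/3)) dx = 0, so the data are compatible. The solution is then unique only up to an additive constant (fix it e.g. by requiring ∫_0^3/2 u dx = 0).


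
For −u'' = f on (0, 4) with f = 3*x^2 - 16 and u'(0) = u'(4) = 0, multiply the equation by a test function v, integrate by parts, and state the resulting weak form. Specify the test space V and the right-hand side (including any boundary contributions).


V = H^1(0, 4) (no boundary constraint on v; u is determined up to an additive constant); weak form: ∫_0^4 u'v' dx = ∫_0^4 (3*x^2 - 16) v dx for all v ∈ V.

Multiply both sides by a test function v and integrate from 0 to 4:
  ∫_0^4 −u''(x) v(x) dx = ∫_0^4 f(x) v(x) dx.
Integrate the LHS by parts once:
  ∫_0^4 −u'' v dx = −[u'(x) v(x)]_0^4 + ∫_0^4 u'(x) v'(x) dx.
Thus ∫_0^4 u'(x) v'(x) dx = ∫_0^4 f(x) v(x) dx + [u'(x) v(x)]_0^4.
Choose V so that boundary terms are either known or forced to vanish.
u has homogeneous Neumann: u'(0) = u'(4) = 0. So [u' v]_0^4 = 0·v(4) − 0·v(0) = 0 for any v; take V = H^1(0, 4).
Weak formulation: find u (satisfying any essential BC) such that ∫_0^4 u'(x) v'(x) dx = ∫_0^4 f v dx for all v ∈ V (homogeneous Neumann, so boundary terms vanish).
Substituting f(x) = 3*x^2 - 16, the right-hand side is ∫_0^4 (3*x^2 - 16) v dx.
Compatibility check (pure Neumann): taking v ≡ 1 ∈ V gives 0 = ∫_0^4 f dx + (0) − (0), i.e. ∫_0^4 f dx must equal u'(0) − u'(4) = 0. Indeed ∫_0^4 (3*x^2 - 16) dx = 0, so the data are compatible. The solution is then unique only up to an additive constant (fix it e.g. by requiring ∫_0^4 u dx = 0).


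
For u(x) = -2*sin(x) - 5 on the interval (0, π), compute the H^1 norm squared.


||u||_{H^1(0,π)}^2 = 40 + 29*π

u'(x) = -2*cos(x).
Expand u² and (u')² and integrate term by term on (0, π), using: for integers n ≥ 1, ∫_0^π sin²(nx) dx = ∫_0^π cos²(nx) dx = π/2; for n ≠ n', ∫_0^π sin(nx)sin(n'x) dx = ∫_0^π cos(nx)cos(n'x) dx = 0; and by product-to-sum, ∫_0^π sin(nx)cos(n'x) dx = ½∫_0^π [sin((n+n')x) + sin((n−n')x)] dx, which is 0 when n+n' is even and 2n/(n²−n'²) when n+n' is odd (it need not vanish on (0, π)). For the constant mode: ∫_0^π 1 dx = π, ∫_0^π cos(nx) dx = 0, ∫_0^π sin(nx) dx = (1−(−1)^n)/n.
  u² squared terms: (-5)²·∫1 dx = 25·π = 25*π;  (-2)²·∫sin(x)² dx = 4·π/2 = 2*π.
  u² cross terms: 2·(-5)·(-2)·∫1·sin(x) dx = 20·(2) = 40.
  So ∫_0^π u² dx = 25*π + 2*π + 40 = 40 + 27*π.
  (u')² squared terms: (-2)²·∫cos(x)² dx = 4·π/2 = 2*π.
  So ∫_0^π (u')² dx = 2*π.
||u||_{H^1}^2 = (40 + 27*π) + (2*π) = 40 + 29*π.


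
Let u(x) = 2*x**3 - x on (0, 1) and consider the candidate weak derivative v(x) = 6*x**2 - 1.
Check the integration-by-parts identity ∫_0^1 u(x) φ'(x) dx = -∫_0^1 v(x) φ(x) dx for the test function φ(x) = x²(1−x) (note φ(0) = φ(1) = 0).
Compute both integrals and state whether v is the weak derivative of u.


LHS = -7/60, RHS = -7/60. Yes, v = u' weakly.

u(x) = 2*x**3 - x, classical derivative u'(x) = 6*x**2 - 1.
φ(x) = x²(1−x), so φ'(x) = x*(2 - 3*x).
Note φ(0) = φ(1) = 0, so the boundary term u·φ vanishes.
LHS = ∫_0^1 u(x) φ'(x) dx = ∫_0^1 (-6*x^5 + 4*x^4 + 3*x^3 - 2*x^2) dx. Term by term:
  ∫_0^1 -6*x^5 dx = -1;  ∫_0^1 4*x^4 dx = 4/5;  ∫_0^1 3*x^3 dx = 3/4;
  ∫_0^1 -2*x^2 dx = -2/3.
Sum: -1 + 4/5 + 3/4 − 2/3 = -7/60.
So LHS = -7/60.
∫_0^1 v(x) φ(x) dx = ∫_0^1 (-6*x^5 + 6*x^4 + x^3 - x^2) dx. Term by term:
  ∫_0^1 -6*x^5 dx = -1;  ∫_0^1 6*x^4 dx = 6/5;  ∫_0^1 x^3 dx = 1/4;
  ∫_0^1 -x^2 dx = -1/3.
Sum: -1 + 6/5 + 1/4 − 1/3 = 7/60.
So RHS = -∫_0^1 v(x) φ(x) dx = -7/60.
LHS = RHS, so the identity holds for this test φ.
Moreover u is smooth here and v(x) = u'(x) = 6*x**2 - 1 pointwise, so the identity holds for every test function. Hence v is the weak derivative of u.


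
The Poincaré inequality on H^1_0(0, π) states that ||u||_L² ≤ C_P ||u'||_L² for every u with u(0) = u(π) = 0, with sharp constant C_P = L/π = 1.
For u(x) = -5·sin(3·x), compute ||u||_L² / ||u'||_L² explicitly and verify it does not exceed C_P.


||u||_L² / ||u'||_L² = 1/3 < C_P = 1.

u(x) = -5·sin(3·x), so u'(x) = -15*cos(3*x).
Writing u(x) = A·sin(kπx/L) with A = -5 and k = 3, use ∫_0^L sin²(kπx/L) dx = L/2 and ∫_0^L cos²(kπx/L) dx = L/2.
u² = 25·sin²(3·x) and (u')² = 225·cos²(3·x), and each of sin², cos² integrates to L/2 = π/2 over (0, π).
∫_0^π u² dx = 25*π/2, so ||u||_L² = 5*sqrt(2)*sqrt(π)/2.
∫_0^π (u')² dx = 225*π/2, so ||u'||_L² = 15*sqrt(2)*sqrt(π)/2.
Ratio ||u||_L² / ||u'||_L² = 1/3.
Sharp Poincaré constant on H^1_0(0, π) is C_P = L/π = 1, achieved by sin(x).
This is the k = 3 harmonic; the ratio L/(kπ) is strictly less than C_P = L/π, consistent with the sharp inequality ||u||_L² ≤ C_P ||u'||_L².


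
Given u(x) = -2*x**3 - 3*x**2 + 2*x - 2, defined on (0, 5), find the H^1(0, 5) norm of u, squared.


||u||_{H^1}^2 = 2319440/21

The H^1 norm (squared) on an interval (0, L) is
  ||u||_{H^1}^2 = ∫_0^L u(x)^2 dx + ∫_0^L u'(x)^2 dx.
Compute u'(x) = -6*x**2 - 6*x + 2.
Then u(x)^2 = 4*x**6 + 12*x**5 + x**4 - 4*x**3 + 16*x**2 - 8*x + 4 and u'(x)^2 = 36*x**4 + 72*x**3 + 12*x**2 - 24*x + 4.
Integrate each monomial from 0 to 5 using ∫_0^5 c·x^n dx = c·5^(n+1)/(n+1):
  ∫_0^5 u(x)^2 dx = ∫_0^5 (4*x^6 + 12*x^5 + x^4 - 4*x^3 + 16*x^2 - 8*x + 4) dx. Term by term:
    ∫_0^5 4*x^6 dx = 312500/7;  ∫_0^5 12*x^5 dx = 31250;  ∫_0^5 x^4 dx = 625;
    ∫_0^5 -4*x^3 dx = -625;  ∫_0^5 16*x^2 dx = 2000/3;  ∫_0^5 -8*x dx = -100;
    ∫_0^5 4 dx = 20.
  Sum: 312500/7 + 31250 + 625 − 625 + 2000/3 − 100 + 20 = 1606070/21.
  ∫_0^5 u'(x)^2 dx = ∫_0^5 (36*x^4 + 72*x^3 + 12*x^2 - 24*x + 4) dx. Term by term:
    ∫_0^5 36*x^4 dx = 22500;  ∫_0^5 72*x^3 dx = 11250;  ∫_0^5 12*x^2 dx = 500;
    ∫_0^5 -24*x dx = -300;  ∫_0^5 4 dx = 20.
  Sum: 22500 + 11250 + 500 − 300 + 20 = 33970.
Adding: ||u||_{H^1}^2 = 1606070/21 + 33970 = 2319440/21.
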